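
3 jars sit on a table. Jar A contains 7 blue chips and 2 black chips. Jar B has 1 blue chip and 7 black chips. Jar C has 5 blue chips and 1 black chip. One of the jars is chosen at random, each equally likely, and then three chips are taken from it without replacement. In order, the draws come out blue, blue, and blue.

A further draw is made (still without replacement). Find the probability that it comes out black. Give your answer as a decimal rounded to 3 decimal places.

0.333

For each hypothesis, P(data | H) works out to: P(data | jar A) = (7/9)(6/8)(5/7) = 5/12; P(data | jar B) = (1/8)(0/7) = 0; P(data | jar C) = (5/6)(4/5)(3/4) = 1/2.
Multiplying each by its prior: 1/3 · 5/12 = 5/36, 1/3 · 0 = 0, 1/3 · 1/2 = 1/6; with total 11/36.
The posterior is then P(jar A | data) = 5/11, P(jar B | data) = 0, P(jar C | data) = 6/11.
The predictive probability is P(black next | data) = (1/3)(5/11) + (1/3)(6/11) = 1/3.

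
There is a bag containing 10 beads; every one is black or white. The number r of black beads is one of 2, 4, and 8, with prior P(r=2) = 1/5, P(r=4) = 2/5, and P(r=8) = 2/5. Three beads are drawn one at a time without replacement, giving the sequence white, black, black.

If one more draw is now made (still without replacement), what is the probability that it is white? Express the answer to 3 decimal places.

For each hypothesis, P(data | H) works out to: P(data | r = 2) = (8/10)(2/9)(1/8) = 1/45; P(data | r = 4) = (6/10)(4/9)(3/8) = 1/10; P(data | r = 8) = (2/10)(8/9)(7/8) = 7/45.
Multiplying each by its prior: 1/5 · 1/45 = 1/225, 2/5 · 1/10 = 1/25, 2/5 · 7/45 = 14/225; summing to 8/75.
The posterior is then P(r = 2 | data) = 1/24, P(r = 4 | data) = 3/8, P(r = 8 | data) = 7/12.
So P(white next | data) = Σ P(white next | H) P(H | data) = (1)(1/24) + (5/7)(3/8) + (1/7)(7/12) = 11/28.

0.393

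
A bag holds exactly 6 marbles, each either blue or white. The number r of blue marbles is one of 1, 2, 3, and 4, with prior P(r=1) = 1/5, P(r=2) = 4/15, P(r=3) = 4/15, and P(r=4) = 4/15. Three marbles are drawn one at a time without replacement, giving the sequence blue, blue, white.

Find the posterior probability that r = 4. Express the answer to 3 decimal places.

0.480

The likelihood of the observed sequence under each hypothesis: P(data | r = 1) = (1/6)(0/5) = 0; P(data | r = 2) = (2/6)(1/5)(4/4) = 1/15; P(data | r = 3) = (3/6)(2/5)(3/4) = 3/20; P(data | r = 4) = (4/6)(3/5)(2/4) = 1/5.
Weighting by the prior gives 1/5 · 0 = 0, 4/15 · 1/15 = 4/225, 4/15 · 3/20 = 1/25, 4/15 · 1/5 = 4/75; with total 1/9.
By Bayes' rule, P(r = 4 | data) = (4/75) / (1/9) = 12/25.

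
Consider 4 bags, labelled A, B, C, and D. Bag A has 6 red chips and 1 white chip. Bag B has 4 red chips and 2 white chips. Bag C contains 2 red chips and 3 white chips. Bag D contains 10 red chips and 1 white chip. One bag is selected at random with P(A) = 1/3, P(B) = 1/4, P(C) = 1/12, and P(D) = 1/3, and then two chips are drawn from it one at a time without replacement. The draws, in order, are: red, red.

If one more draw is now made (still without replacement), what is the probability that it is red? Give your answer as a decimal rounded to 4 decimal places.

0.7799

Under each hypothesis, the probability of the observed sequence is: P(data | bag A) = (6/7)(5/6) = 0.71429; P(data | bag B) = (4/6)(3/5) = 0.4; P(data | bag C) = (2/5)(1/4) = 0.1; P(data | bag D) = (10/11)(9/10) = 0.81818.
Weighting by the prior gives 1/3 · 0.71429 = 0.2381, 1/4 · 0.4 = 0.1, 1/12 · 0.1 = 0.0083333, 1/3 · 0.81818 = 0.27273; with total 0.61916.
The posterior is then P(bag A | data) = 0.38455, P(bag B | data) = 0.16151, P(bag C | data) = 0.013459, P(bag D | data) = 0.44048.
Averaging over the posterior, P(red next | data) = (4/5)(0.38455) + (1/2)(0.16151) + (0)(0.013459) + (8/9)(0.44048) = 0.77993.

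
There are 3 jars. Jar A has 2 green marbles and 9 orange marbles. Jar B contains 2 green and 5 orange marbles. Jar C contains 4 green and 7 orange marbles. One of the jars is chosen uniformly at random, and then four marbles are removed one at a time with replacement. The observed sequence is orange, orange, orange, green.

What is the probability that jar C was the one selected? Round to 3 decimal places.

Compute the likelihood of the observed sequence for each case: P(data | jar A) = (9/11)(9/11)(9/11)(2/11) = 0.099583; P(data | jar B) = (5/7)(5/7)(5/7)(2/7) = 0.10412; P(data | jar C) = (7/11)(7/11)(7/11)(4/11) = 0.093709.
The prior-weighted likelihoods are 1/3 · 0.099583 = 0.033194, 1/3 · 0.10412 = 0.034708, 1/3 · 0.093709 = 0.031236; summing to 0.099139.
Therefore the posterior P(jar C | data) = (0.031236) / (0.099139) = 0.31508.

0.315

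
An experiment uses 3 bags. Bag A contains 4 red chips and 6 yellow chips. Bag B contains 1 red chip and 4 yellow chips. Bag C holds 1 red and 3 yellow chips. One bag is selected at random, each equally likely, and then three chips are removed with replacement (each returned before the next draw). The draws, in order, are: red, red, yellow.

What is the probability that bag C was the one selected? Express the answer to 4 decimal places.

For each hypothesis, P(data | H) works out to: P(data | bag A) = (4/10)(4/10)(6/10) = 0.096; P(data | bag B) = (1/5)(1/5)(4/5) = 0.032; P(data | bag C) = (1/4)(1/4)(3/4) = 0.046875.
The prior-weighted likelihoods are 1/3 · 0.096 = 0.032, 1/3 · 0.032 = 0.010667, 1/3 · 0.046875 = 0.015625; these sum to 0.058292.
Hence P(bag C | data) = (0.015625) / (0.058292) = 0.26805.

0.2680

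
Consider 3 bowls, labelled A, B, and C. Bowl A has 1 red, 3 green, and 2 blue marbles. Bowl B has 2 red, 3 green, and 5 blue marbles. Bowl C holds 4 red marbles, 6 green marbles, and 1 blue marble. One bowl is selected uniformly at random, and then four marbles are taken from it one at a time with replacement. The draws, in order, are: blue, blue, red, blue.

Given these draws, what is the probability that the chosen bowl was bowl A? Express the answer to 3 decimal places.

0.196

Compute the likelihood of the observed sequence for each case: P(data | bowl A) = (2/6)(2/6)(1/6)(2/6) = 0.0061728; P(data | bowl B) = (5/10)(5/10)(2/10)(5/10) = 0.025; P(data | bowl C) = (1/11)(1/11)(4/11)(1/11) = 0.00027321.
The prior-weighted likelihoods are 1/3 · 0.0061728 = 0.0020576, 1/3 · 0.025 = 0.0083333, 1/3 · 0.00027321 = 9.1068e-05; summing to 0.010482.
By Bayes' rule, P(bowl A | data) = (0.0020576) / (0.010482) = 0.1963.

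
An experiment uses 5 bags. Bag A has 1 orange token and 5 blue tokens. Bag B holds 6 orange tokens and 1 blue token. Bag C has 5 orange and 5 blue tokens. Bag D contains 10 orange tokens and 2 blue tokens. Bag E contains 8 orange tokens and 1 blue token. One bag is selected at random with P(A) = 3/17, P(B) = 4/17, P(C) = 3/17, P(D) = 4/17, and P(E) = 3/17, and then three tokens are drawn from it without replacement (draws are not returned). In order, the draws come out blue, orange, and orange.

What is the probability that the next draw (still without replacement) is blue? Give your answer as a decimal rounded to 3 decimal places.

0.160

The likelihood of the observed sequence under each hypothesis: P(data | bag A) = (5/6)(1/5)(0/4) = 0; P(data | bag B) = (1/7)(6/6)(5/5) = 0.14286; P(data | bag C) = (5/10)(5/9)(4/8) = 0.13889; P(data | bag D) = (2/12)(10/11)(9/10) = 0.13636; P(data | bag E) = (1/9)(8/8)(7/7) = 0.11111.
Multiplying each by its prior: 3/17 · 0 = 0, 4/17 · 0.14286 = 0.033613, 3/17 · 0.13889 = 0.02451, 4/17 · 0.13636 = 0.032086, 3/17 · 0.11111 = 0.019608; summing to 0.10982.
The posterior is then P(bag A | data) = 0, P(bag B | data) = 0.30609, P(bag C | data) = 0.22319, P(bag D | data) = 0.29217, P(bag E | data) = 0.17855.
So P(blue next | data) = Σ P(blue next | H) P(H | data) = (0)(0.30609) + (4/7)(0.22319) + (1/9)(0.29217) + (0)(0.17855) = 0.16.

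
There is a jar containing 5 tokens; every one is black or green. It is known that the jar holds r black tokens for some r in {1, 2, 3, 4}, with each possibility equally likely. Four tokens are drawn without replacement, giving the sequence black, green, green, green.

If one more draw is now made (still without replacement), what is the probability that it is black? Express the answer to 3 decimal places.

The likelihood of the observed sequence under each hypothesis: P(data | r = 1) = (1/5)(4/4)(3/3)(2/2) = 1/5; P(data | r = 2) = (2/5)(3/4)(2/3)(1/2) = 1/10; P(data | r = 3) = (3/5)(2/4)(1/3)(0/2) = 0; P(data | r = 4) = (4/5)(1/4)(0/3) = 0.
The prior-weighted likelihoods are 1/4 · 1/5 = 1/20, 1/4 · 1/10 = 1/40, 1/4 · 0 = 0, 1/4 · 0 = 0; summing to 3/40.
Dividing through by the total gives posterior P(r = 1 | data) = 2/3, P(r = 2 | data) = 1/3, P(r = 3 | data) = 0, P(r = 4 | data) = 0.
Averaging over the posterior, P(black next | data) = (0)(2/3) + (1)(1/3) = 1/3.

0.333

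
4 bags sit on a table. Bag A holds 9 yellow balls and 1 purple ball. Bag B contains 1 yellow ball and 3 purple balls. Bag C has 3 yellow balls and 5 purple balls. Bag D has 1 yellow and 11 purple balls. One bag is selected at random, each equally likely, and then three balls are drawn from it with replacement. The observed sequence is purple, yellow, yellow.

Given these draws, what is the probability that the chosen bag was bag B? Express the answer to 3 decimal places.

0.211

For each hypothesis, P(data | H) works out to: P(data | bag A) = (1/10)(9/10)(9/10) = 0.081; P(data | bag B) = (3/4)(1/4)(1/4) = 0.046875; P(data | bag C) = (5/8)(3/8)(3/8) = 0.087891; P(data | bag D) = (11/12)(1/12)(1/12) = 0.0063657.
The prior-weighted likelihoods are 1/4 · 0.081 = 0.02025, 1/4 · 0.046875 = 0.011719, 1/4 · 0.087891 = 0.021973, 1/4 · 0.0063657 = 0.0015914; these sum to 0.055533.
By Bayes' rule, P(bag B | data) = (0.011719) / (0.055533) = 0.21102.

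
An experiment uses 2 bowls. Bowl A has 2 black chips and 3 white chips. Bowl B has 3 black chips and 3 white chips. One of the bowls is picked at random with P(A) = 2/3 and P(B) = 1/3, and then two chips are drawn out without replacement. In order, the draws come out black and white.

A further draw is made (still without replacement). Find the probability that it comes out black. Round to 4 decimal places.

0.3889

Under each hypothesis, the probability of the observed sequence is: P(data | bowl A) = (2/5)(3/4) = 3/10; P(data | bowl B) = (3/6)(3/5) = 3/10.
The prior-weighted likelihoods are 2/3 · 3/10 = 1/5, 1/3 · 3/10 = 1/10; summing to 3/10.
The posterior is then P(bowl A | data) = 2/3, P(bowl B | data) = 1/3.
Averaging over the posterior, P(black next | data) = (1/3)(2/3) + (1/2)(1/3) = 7/18.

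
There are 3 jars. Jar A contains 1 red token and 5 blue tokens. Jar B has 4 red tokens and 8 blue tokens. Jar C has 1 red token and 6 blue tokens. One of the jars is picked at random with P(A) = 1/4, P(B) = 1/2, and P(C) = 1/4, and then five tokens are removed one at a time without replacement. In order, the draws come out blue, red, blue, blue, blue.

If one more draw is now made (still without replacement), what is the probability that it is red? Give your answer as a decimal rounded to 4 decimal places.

Compute the likelihood of the observed sequence for each case: P(data | jar A) = (5/6)(1/5)(4/4)(3/3)(2/2) = 0.16667; P(data | jar B) = (8/12)(4/11)(7/10)(6/9)(5/8) = 0.070707; P(data | jar C) = (6/7)(1/6)(5/5)(4/4)(3/3) = 0.14286.
Weighting by the prior gives 1/4 · 0.16667 = 0.041667, 1/2 · 0.070707 = 0.035354, 1/4 · 0.14286 = 0.035714; summing to 0.11273.
The posterior is then P(jar A | data) = 0.3696, P(jar B | data) = 0.3136, P(jar C | data) = 0.3168.
Averaging over the posterior, P(red next | data) = (0)(0.3696) + (3/7)(0.3136) + (0)(0.3168) = 0.1344.

0.1344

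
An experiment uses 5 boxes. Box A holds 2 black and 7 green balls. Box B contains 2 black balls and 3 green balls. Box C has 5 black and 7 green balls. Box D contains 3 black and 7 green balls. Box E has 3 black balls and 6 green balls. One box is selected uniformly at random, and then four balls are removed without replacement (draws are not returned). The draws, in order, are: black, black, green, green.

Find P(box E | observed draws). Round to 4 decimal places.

0.1933

Compute the likelihood of the observed sequence for each case: P(data | box A) = (2/9)(1/8)(7/7)(6/6) = 0.027778; P(data | box B) = (2/5)(1/4)(3/3)(2/2) = 0.1; P(data | box C) = (5/12)(4/11)(7/10)(6/9) = 0.070707; P(data | box D) = (3/10)(2/9)(7/8)(6/7) = 0.05; P(data | box E) = (3/9)(2/8)(6/7)(5/6) = 0.059524.
The prior-weighted likelihoods are 1/5 · 0.027778 = 0.0055556, 1/5 · 0.1 = 0.02, 1/5 · 0.070707 = 0.014141, 1/5 · 0.05 = 0.01, 1/5 · 0.059524 = 0.011905; summing to 0.061602.
Therefore the posterior P(box E | data) = (0.011905) / (0.061602) = 0.19325.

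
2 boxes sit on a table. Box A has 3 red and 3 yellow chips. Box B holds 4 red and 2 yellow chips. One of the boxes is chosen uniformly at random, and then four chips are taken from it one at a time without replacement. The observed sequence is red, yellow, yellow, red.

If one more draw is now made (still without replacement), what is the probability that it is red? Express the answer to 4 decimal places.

0.7000

Under each hypothesis, the probability of the observed sequence is: P(data | box A) = (3/6)(3/5)(2/4)(2/3) = 1/10; P(data | box B) = (4/6)(2/5)(1/4)(3/3) = 1/15.
The prior-weighted likelihoods are 1/2 · 1/10 = 1/20, 1/2 · 1/15 = 1/30; summing to 1/12.
Normalising, the posterior is P(box A | data) = 3/5, P(box B | data) = 2/5.
Averaging over the posterior, P(red next | data) = (1/2)(3/5) + (1)(2/5) = 7/10.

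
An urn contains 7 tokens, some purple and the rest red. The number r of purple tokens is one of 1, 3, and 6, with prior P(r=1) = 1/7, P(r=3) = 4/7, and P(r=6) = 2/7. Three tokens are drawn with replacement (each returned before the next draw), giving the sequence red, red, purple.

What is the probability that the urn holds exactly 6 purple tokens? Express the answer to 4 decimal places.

Compute the likelihood of the observed sequence for each case: P(data | r = 1) = (6/7)(6/7)(1/7) = 0.10496; P(data | r = 3) = (4/7)(4/7)(3/7) = 0.13994; P(data | r = 6) = (1/7)(1/7)(6/7) = 0.017493.
Weighting by the prior gives 1/7 · 0.10496 = 0.014994, 4/7 · 0.13994 = 0.079967, 2/7 · 0.017493 = 0.0049979; with total 0.099958.
Hence P(r = 6 | data) = (0.0049979) / (0.099958) = 0.05.

0.0500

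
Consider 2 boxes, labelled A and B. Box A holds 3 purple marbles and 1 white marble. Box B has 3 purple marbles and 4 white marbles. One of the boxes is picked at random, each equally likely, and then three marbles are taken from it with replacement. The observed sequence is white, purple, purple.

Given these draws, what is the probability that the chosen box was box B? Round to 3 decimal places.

0.427

For each hypothesis, P(data | H) works out to: P(data | box A) = (1/4)(3/4)(3/4) = 0.14062; P(data | box B) = (4/7)(3/7)(3/7) = 0.10496.
Multiplying each by its prior: 1/2 · 0.14062 = 0.070312, 1/2 · 0.10496 = 0.052478; these sum to 0.12279.
So P(box B | data) = (0.052478) / (0.12279) = 0.42738.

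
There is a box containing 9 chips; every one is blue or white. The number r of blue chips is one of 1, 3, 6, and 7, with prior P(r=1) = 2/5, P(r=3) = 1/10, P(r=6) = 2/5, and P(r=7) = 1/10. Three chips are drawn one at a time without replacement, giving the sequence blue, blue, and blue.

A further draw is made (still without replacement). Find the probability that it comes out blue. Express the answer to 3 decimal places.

Under each hypothesis, the probability of the observed sequence is: P(data | r = 1) = (1/9)(0/8) = 0; P(data | r = 3) = (3/9)(2/8)(1/7) = 1/84; P(data | r = 6) = (6/9)(5/8)(4/7) = 5/21; P(data | r = 7) = (7/9)(6/8)(5/7) = 5/12.
The prior-weighted likelihoods are 2/5 · 0 = 0, 1/10 · 1/84 = 1/840, 2/5 · 5/21 = 2/21, 1/10 · 5/12 = 1/24; with total 29/210.
Normalising, the posterior is P(r = 1 | data) = 0, P(r = 3 | data) = 1/116, P(r = 6 | data) = 20/29, P(r = 7 | data) = 35/116.
So P(blue next | data) = Σ P(blue next | H) P(H | data) = (0)(1/116) + (1/2)(20/29) + (2/3)(35/116) = 95/174.

0.546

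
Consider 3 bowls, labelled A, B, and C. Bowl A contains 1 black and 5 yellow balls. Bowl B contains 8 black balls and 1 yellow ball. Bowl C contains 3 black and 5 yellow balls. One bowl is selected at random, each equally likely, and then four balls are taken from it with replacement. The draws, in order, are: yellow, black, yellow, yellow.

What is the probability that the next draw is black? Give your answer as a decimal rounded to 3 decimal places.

0.272

The likelihood of the observed sequence under each hypothesis: P(data | bowl A) = (5/6)(1/6)(5/6)(5/6) = 0.096451; P(data | bowl B) = (1/9)(8/9)(1/9)(1/9) = 0.0012193; P(data | bowl C) = (5/8)(3/8)(5/8)(5/8) = 0.091553.
The prior-weighted likelihoods are 1/3 · 0.096451 = 0.03215, 1/3 · 0.0012193 = 0.00040644, 1/3 · 0.091553 = 0.030518; with total 0.063074.
Dividing through by the total gives posterior P(bowl A | data) = 0.50972, P(bowl B | data) = 0.0064439, P(bowl C | data) = 0.48384.
So P(black next | data) = Σ P(black next | H) P(H | data) = (1/6)(0.50972) + (8/9)(0.0064439) + (3/8)(0.48384) = 0.27212.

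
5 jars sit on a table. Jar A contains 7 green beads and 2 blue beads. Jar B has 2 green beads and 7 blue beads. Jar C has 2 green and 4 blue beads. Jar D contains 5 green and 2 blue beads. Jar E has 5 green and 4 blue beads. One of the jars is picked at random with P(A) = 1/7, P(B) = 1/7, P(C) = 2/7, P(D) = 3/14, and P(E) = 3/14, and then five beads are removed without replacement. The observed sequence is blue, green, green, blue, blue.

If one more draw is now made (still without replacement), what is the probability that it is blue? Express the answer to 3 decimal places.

0.829

For each hypothesis, P(data | H) works out to: P(data | jar A) = (2/9)(7/8)(6/7)(1/6)(0/5) = 0; P(data | jar B) = (7/9)(2/8)(1/7)(6/6)(5/5) = 0.027778; P(data | jar C) = (4/6)(2/5)(1/4)(3/3)(2/2) = 0.066667; P(data | jar D) = (2/7)(5/6)(4/5)(1/4)(0/3) = 0; P(data | jar E) = (4/9)(5/8)(4/7)(3/6)(2/5) = 0.031746.
The prior-weighted likelihoods are 1/7 · 0 = 0, 1/7 · 0.027778 = 0.0039683, 2/7 · 0.066667 = 0.019048, 3/14 · 0 = 0, 3/14 · 0.031746 = 0.0068027; with total 0.029819.
The posterior is then P(jar A | data) = 0, P(jar B | data) = 0.13308, P(jar C | data) = 0.63878, P(jar D | data) = 0, P(jar E | data) = 0.22814.
The predictive probability is P(blue next | data) = (1)(0.13308) + (1)(0.63878) + (1/4)(0.22814) = 0.8289.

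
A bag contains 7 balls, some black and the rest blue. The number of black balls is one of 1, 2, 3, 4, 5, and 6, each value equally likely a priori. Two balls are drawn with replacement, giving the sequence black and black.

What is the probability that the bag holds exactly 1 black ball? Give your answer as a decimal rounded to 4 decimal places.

0.0110

Under each hypothesis, the probability of the observed sequence is: P(data | r = 1) = (1/7)(1/7) = 1/49; P(data | r = 2) = (2/7)(2/7) = 4/49; P(data | r = 3) = (3/7)(3/7) = 9/49; P(data | r = 4) = (4/7)(4/7) = 16/49; P(data | r = 5) = (5/7)(5/7) = 25/49; P(data | r = 6) = (6/7)(6/7) = 36/49.
The prior-weighted likelihoods are 1/6 · 1/49 = 1/294, 1/6 · 4/49 = 2/147, 1/6 · 9/49 = 3/98, 1/6 · 16/49 = 8/147, 1/6 · 25/49 = 25/294, 1/6 · 36/49 = 6/49; summing to 13/42.
By Bayes' rule, P(r = 1 | data) = (1/294) / (13/42) = 1/91.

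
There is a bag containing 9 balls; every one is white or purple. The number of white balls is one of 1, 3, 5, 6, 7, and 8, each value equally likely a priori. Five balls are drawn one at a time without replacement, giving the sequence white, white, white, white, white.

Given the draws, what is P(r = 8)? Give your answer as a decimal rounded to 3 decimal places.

0.667

Compute the likelihood of the observed sequence for each case: P(data | r = 1) = (1/9)(0/8) = 0; P(data | r = 3) = (3/9)(2/8)(1/7)(0/6) = 0; P(data | r = 5) = (5/9)(4/8)(3/7)(2/6)(1/5) = 1/126; P(data | r = 6) = (6/9)(5/8)(4/7)(3/6)(2/5) = 1/21; P(data | r = 7) = (7/9)(6/8)(5/7)(4/6)(3/5) = 1/6; P(data | r = 8) = (8/9)(7/8)(6/7)(5/6)(4/5) = 4/9.
Weighting by the prior gives 1/6 · 0 = 0, 1/6 · 0 = 0, 1/6 · 1/126 = 1/756, 1/6 · 1/21 = 1/126, 1/6 · 1/6 = 1/36, 1/6 · 4/9 = 2/27; summing to 1/9.
Therefore the posterior P(r = 8 | data) = (2/27) / (1/9) = 2/3.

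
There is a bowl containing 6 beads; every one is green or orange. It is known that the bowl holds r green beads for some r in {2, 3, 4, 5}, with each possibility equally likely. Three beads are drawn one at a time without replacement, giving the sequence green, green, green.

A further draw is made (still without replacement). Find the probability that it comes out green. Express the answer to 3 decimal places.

Compute the likelihood of the observed sequence for each case: P(data | r = 2) = (2/6)(1/5)(0/4) = 0; P(data | r = 3) = (3/6)(2/5)(1/4) = 1/20; P(data | r = 4) = (4/6)(3/5)(2/4) = 1/5; P(data | r = 5) = (5/6)(4/5)(3/4) = 1/2.
Weighting by the prior gives 1/4 · 0 = 0, 1/4 · 1/20 = 1/80, 1/4 · 1/5 = 1/20, 1/4 · 1/2 = 1/8; summing to 3/16.
The posterior is then P(r = 2 | data) = 0, P(r = 3 | data) = 1/15, P(r = 4 | data) = 4/15, P(r = 5 | data) = 2/3.
So P(green next | data) = Σ P(green next | H) P(H | data) = (0)(1/15) + (1/3)(4/15) + (2/3)(2/3) = 8/15.

0.533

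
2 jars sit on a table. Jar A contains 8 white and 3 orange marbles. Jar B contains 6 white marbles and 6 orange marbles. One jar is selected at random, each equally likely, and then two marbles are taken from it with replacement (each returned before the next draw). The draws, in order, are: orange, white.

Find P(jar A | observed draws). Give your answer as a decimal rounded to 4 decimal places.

For each hypothesis, P(data | H) works out to: P(data | jar A) = (3/11)(8/11) = 24/121; P(data | jar B) = (6/12)(6/12) = 1/4.
Multiplying each by its prior: 1/2 · 24/121 = 12/121, 1/2 · 1/4 = 1/8; with total 217/968.
Hence P(jar A | data) = (12/121) / (217/968) = 96/217.

0.4424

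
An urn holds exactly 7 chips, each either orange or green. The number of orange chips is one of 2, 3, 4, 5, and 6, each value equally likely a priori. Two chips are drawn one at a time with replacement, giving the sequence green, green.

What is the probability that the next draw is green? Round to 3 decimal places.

0.584

The likelihood of the observed sequence under each hypothesis: P(data | r = 2) = (5/7)(5/7) = 25/49; P(data | r = 3) = (4/7)(4/7) = 16/49; P(data | r = 4) = (3/7)(3/7) = 9/49; P(data | r = 5) = (2/7)(2/7) = 4/49; P(data | r = 6) = (1/7)(1/7) = 1/49.
The prior-weighted likelihoods are 1/5 · 25/49 = 5/49, 1/5 · 16/49 = 16/245, 1/5 · 9/49 = 9/245, 1/5 · 4/49 = 4/245, 1/5 · 1/49 = 1/245; these sum to 11/49.
Normalising, the posterior is P(r = 2 | data) = 5/11, P(r = 3 | data) = 16/55, P(r = 4 | data) = 9/55, P(r = 5 | data) = 4/55, P(r = 6 | data) = 1/55.
The predictive probability is P(green next | data) = (5/7)(5/11) + (4/7)(16/55) + (3/7)(9/55) + (2/7)(4/55) + (1/7)(1/55) = 45/77.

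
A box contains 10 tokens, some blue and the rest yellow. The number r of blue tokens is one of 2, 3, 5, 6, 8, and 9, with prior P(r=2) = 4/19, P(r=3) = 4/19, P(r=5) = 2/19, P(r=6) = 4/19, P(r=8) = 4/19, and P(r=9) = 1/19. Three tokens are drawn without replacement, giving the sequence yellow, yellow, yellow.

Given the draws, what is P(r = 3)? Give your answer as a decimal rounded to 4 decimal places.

0.3500

The likelihood of the observed sequence under each hypothesis: P(data | r = 2) = (8/10)(7/9)(6/8) = 7/15; P(data | r = 3) = (7/10)(6/9)(5/8) = 7/24; P(data | r = 5) = (5/10)(4/9)(3/8) = 1/12; P(data | r = 6) = (4/10)(3/9)(2/8) = 1/30; P(data | r = 8) = (2/10)(1/9)(0/8) = 0; P(data | r = 9) = (1/10)(0/9) = 0.
The prior-weighted likelihoods are 4/19 · 7/15 = 28/285, 4/19 · 7/24 = 7/114, 2/19 · 1/12 = 1/114, 4/19 · 1/30 = 2/285, 4/19 · 0 = 0, 1/19 · 0 = 0; with total 10/57.
Therefore the posterior P(r = 3 | data) = (7/114) / (10/57) = 7/20.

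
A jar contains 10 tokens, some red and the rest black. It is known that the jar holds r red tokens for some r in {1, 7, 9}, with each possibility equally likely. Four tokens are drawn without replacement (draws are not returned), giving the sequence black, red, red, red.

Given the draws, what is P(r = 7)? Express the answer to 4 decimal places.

Compute the likelihood of the observed sequence for each case: P(data | r = 1) = (9/10)(1/9)(0/8) = 0; P(data | r = 7) = (3/10)(7/9)(6/8)(5/7) = 1/8; P(data | r = 9) = (1/10)(9/9)(8/8)(7/7) = 1/10.
Weighting by the prior gives 1/3 · 0 = 0, 1/3 · 1/8 = 1/24, 1/3 · 1/10 = 1/30; summing to 3/40.
Therefore the posterior P(r = 7 | data) = (1/24) / (3/40) = 5/9.

0.5556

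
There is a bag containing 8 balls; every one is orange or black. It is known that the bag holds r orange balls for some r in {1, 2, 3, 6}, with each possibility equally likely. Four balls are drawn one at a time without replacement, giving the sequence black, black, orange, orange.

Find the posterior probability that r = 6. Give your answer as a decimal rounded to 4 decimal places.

0.2500

Compute the likelihood of the observed sequence for each case: P(data | r = 1) = (7/8)(6/7)(1/6)(0/5) = 0; P(data | r = 2) = (6/8)(5/7)(2/6)(1/5) = 1/28; P(data | r = 3) = (5/8)(4/7)(3/6)(2/5) = 1/14; P(data | r = 6) = (2/8)(1/7)(6/6)(5/5) = 1/28.
Weighting by the prior gives 1/4 · 0 = 0, 1/4 · 1/28 = 1/112, 1/4 · 1/14 = 1/56, 1/4 · 1/28 = 1/112; with total 1/28.
So P(r = 6 | data) = (1/112) / (1/28) = 1/4.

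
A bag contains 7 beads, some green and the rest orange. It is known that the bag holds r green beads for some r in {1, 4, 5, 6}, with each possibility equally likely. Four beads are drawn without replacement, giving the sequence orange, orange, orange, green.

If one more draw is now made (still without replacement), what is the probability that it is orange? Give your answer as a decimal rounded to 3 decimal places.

0.833

Compute the likelihood of the observed sequence for each case: P(data | r = 1) = (6/7)(5/6)(4/5)(1/4) = 1/7; P(data | r = 4) = (3/7)(2/6)(1/5)(4/4) = 1/35; P(data | r = 5) = (2/7)(1/6)(0/5) = 0; P(data | r = 6) = (1/7)(0/6) = 0.
The prior-weighted likelihoods are 1/4 · 1/7 = 1/28, 1/4 · 1/35 = 1/140, 1/4 · 0 = 0, 1/4 · 0 = 0; with total 3/70.
The posterior is then P(r = 1 | data) = 5/6, P(r = 4 | data) = 1/6, P(r = 5 | data) = 0, P(r = 6 | data) = 0.
Averaging over the posterior, P(orange next | data) = (1)(5/6) + (0)(1/6) = 5/6.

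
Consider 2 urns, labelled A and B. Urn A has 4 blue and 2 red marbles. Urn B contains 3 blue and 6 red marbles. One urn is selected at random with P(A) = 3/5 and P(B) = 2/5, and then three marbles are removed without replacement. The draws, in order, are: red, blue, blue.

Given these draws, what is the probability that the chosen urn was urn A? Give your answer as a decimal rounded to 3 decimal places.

The likelihood of the observed sequence under each hypothesis: P(data | urn A) = (2/6)(4/5)(3/4) = 1/5; P(data | urn B) = (6/9)(3/8)(2/7) = 1/14.
Weighting by the prior gives 3/5 · 1/5 = 3/25, 2/5 · 1/14 = 1/35; summing to 26/175.
Hence P(urn A | data) = (3/25) / (26/175) = 21/26.

0.808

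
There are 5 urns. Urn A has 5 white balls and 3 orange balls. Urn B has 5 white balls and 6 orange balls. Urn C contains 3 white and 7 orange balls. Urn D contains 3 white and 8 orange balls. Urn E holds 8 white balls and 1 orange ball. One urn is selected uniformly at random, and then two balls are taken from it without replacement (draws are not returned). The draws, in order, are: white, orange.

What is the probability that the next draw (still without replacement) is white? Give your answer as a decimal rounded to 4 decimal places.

Compute the likelihood of the observed sequence for each case: P(data | urn A) = (5/8)(3/7) = 0.26786; P(data | urn B) = (5/11)(6/10) = 0.27273; P(data | urn C) = (3/10)(7/9) = 0.23333; P(data | urn D) = (3/11)(8/10) = 0.21818; P(data | urn E) = (8/9)(1/8) = 0.11111.
The prior-weighted likelihoods are 1/5 · 0.26786 = 0.053571, 1/5 · 0.27273 = 0.054545, 1/5 · 0.23333 = 0.046667, 1/5 · 0.21818 = 0.043636, 1/5 · 0.11111 = 0.022222; with total 0.22064.
The posterior is then P(urn A | data) = 0.2428, P(urn B | data) = 0.24721, P(urn C | data) = 0.2115, P(urn D | data) = 0.19777, P(urn E | data) = 0.10072.
So P(white next | data) = Σ P(white next | H) P(H | data) = (2/3)(0.2428) + (4/9)(0.24721) + (1/4)(0.2115) + (2/9)(0.19777) + (1)(0.10072) = 0.46928.

0.4693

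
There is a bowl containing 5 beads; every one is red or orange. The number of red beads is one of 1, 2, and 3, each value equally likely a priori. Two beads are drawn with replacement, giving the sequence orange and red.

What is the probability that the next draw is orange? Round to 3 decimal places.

Compute the likelihood of the observed sequence for each case: P(data | r = 1) = (4/5)(1/5) = 4/25; P(data | r = 2) = (3/5)(2/5) = 6/25; P(data | r = 3) = (2/5)(3/5) = 6/25.
Weighting by the prior gives 1/3 · 4/25 = 4/75, 1/3 · 6/25 = 2/25, 1/3 · 6/25 = 2/25; summing to 16/75.
The posterior is then P(r = 1 | data) = 1/4, P(r = 2 | data) = 3/8, P(r = 3 | data) = 3/8.
So P(orange next | data) = Σ P(orange next | H) P(H | data) = (4/5)(1/4) + (3/5)(3/8) + (2/5)(3/8) = 23/40.

0.575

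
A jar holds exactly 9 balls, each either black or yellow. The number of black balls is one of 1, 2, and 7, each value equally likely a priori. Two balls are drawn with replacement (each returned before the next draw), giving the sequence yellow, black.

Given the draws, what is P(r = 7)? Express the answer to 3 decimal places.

0.389

For each hypothesis, P(data | H) works out to: P(data | r = 1) = (8/9)(1/9) = 8/81; P(data | r = 2) = (7/9)(2/9) = 14/81; P(data | r = 7) = (2/9)(7/9) = 14/81.
Multiplying each by its prior: 1/3 · 8/81 = 8/243, 1/3 · 14/81 = 14/243, 1/3 · 14/81 = 14/243; with total 4/27.
By Bayes' rule, P(r = 7 | data) = (14/243) / (4/27) = 7/18.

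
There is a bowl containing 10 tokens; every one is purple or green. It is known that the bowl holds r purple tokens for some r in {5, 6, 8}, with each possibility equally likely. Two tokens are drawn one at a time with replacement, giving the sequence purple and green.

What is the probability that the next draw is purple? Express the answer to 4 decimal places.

The likelihood of the observed sequence under each hypothesis: P(data | r = 5) = (5/10)(5/10) = 1/4; P(data | r = 6) = (6/10)(4/10) = 6/25; P(data | r = 8) = (8/10)(2/10) = 4/25.
The prior-weighted likelihoods are 1/3 · 1/4 = 1/12, 1/3 · 6/25 = 2/25, 1/3 · 4/25 = 4/75; with total 13/60.
The posterior is then P(r = 5 | data) = 5/13, P(r = 6 | data) = 24/65, P(r = 8 | data) = 16/65.
The predictive probability is P(purple next | data) = (1/2)(5/13) + (3/5)(24/65) + (4/5)(16/65) = 397/650.

0.6108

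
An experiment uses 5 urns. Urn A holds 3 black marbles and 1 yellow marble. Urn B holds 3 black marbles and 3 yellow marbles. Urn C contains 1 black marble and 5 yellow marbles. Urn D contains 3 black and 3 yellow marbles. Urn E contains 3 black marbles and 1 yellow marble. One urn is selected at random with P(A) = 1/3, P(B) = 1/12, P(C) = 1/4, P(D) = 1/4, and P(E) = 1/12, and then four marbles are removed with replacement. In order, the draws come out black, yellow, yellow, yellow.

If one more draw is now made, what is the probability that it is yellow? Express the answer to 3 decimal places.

The likelihood of the observed sequence under each hypothesis: P(data | urn A) = (3/4)(1/4)(1/4)(1/4) = 0.011719; P(data | urn B) = (3/6)(3/6)(3/6)(3/6) = 0.0625; P(data | urn C) = (1/6)(5/6)(5/6)(5/6) = 0.096451; P(data | urn D) = (3/6)(3/6)(3/6)(3/6) = 0.0625; P(data | urn E) = (3/4)(1/4)(1/4)(1/4) = 0.011719.
Weighting by the prior gives 1/3 · 0.011719 = 0.0039062, 1/12 · 0.0625 = 0.0052083, 1/4 · 0.096451 = 0.024113, 1/4 · 0.0625 = 0.015625, 1/12 · 0.011719 = 0.00097656; with total 0.049829.
Normalising, the posterior is P(urn A | data) = 0.078393, P(urn B | data) = 0.10452, P(urn C | data) = 0.48391, P(urn D | data) = 0.31357, P(urn E | data) = 0.019598.
So P(yellow next | data) = Σ P(yellow next | H) P(H | data) = (1/4)(0.078393) + (1/2)(0.10452) + (5/6)(0.48391) + (1/2)(0.31357) + (1/4)(0.019598) = 0.63681.

0.637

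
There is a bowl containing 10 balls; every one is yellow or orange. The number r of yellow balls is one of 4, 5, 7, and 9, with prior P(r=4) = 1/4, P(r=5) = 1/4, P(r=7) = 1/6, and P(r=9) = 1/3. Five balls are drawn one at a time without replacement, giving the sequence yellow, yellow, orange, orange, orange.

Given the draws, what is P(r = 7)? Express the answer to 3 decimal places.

For each hypothesis, P(data | H) works out to: P(data | r = 4) = (4/10)(3/9)(6/8)(5/7)(4/6) = 1/21; P(data | r = 5) = (5/10)(4/9)(5/8)(4/7)(3/6) = 5/126; P(data | r = 7) = (7/10)(6/9)(3/8)(2/7)(1/6) = 1/120; P(data | r = 9) = (9/10)(8/9)(1/8)(0/7) = 0.
Weighting by the prior gives 1/4 · 1/21 = 1/84, 1/4 · 5/126 = 5/504, 1/6 · 1/120 = 1/720, 1/3 · 0 = 0; with total 13/560.
So P(r = 7 | data) = (1/720) / (13/560) = 7/117.

0.060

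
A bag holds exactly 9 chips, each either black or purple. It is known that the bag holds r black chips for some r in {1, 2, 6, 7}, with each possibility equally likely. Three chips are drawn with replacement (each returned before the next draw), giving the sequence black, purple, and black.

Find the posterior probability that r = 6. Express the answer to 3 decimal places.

0.446

The likelihood of the observed sequence under each hypothesis: P(data | r = 1) = (1/9)(8/9)(1/9) = 0.010974; P(data | r = 2) = (2/9)(7/9)(2/9) = 0.038409; P(data | r = 6) = (6/9)(3/9)(6/9) = 0.14815; P(data | r = 7) = (7/9)(2/9)(7/9) = 0.13443.
Weighting by the prior gives 1/4 · 0.010974 = 0.0027435, 1/4 · 0.038409 = 0.0096022, 1/4 · 0.14815 = 0.037037, 1/4 · 0.13443 = 0.033608; with total 0.08299.
Hence P(r = 6 | data) = (0.037037) / (0.08299) = 0.44628.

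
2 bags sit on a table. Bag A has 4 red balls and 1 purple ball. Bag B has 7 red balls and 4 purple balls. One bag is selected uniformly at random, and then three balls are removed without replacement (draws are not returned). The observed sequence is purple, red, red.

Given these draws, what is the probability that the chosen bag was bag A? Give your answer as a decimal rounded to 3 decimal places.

0.541

For each hypothesis, P(data | H) works out to: P(data | bag A) = (1/5)(4/4)(3/3) = 1/5; P(data | bag B) = (4/11)(7/10)(6/9) = 28/165.
Multiplying each by its prior: 1/2 · 1/5 = 1/10, 1/2 · 28/165 = 14/165; summing to 61/330.
So P(bag A | data) = (1/10) / (61/330) = 33/61.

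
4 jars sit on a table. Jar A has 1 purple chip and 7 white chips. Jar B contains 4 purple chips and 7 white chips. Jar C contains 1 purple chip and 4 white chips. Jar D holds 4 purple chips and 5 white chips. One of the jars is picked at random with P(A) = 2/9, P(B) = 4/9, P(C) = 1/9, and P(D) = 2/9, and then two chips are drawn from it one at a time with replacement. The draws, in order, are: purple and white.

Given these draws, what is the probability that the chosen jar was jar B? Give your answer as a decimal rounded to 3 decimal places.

0.515

The likelihood of the observed sequence under each hypothesis: P(data | jar A) = (1/8)(7/8) = 0.10938; P(data | jar B) = (4/11)(7/11) = 0.2314; P(data | jar C) = (1/5)(4/5) = 0.16; P(data | jar D) = (4/9)(5/9) = 0.24691.
The prior-weighted likelihoods are 2/9 · 0.10938 = 0.024306, 4/9 · 0.2314 = 0.10285, 1/9 · 0.16 = 0.017778, 2/9 · 0.24691 = 0.05487; summing to 0.1998.
So P(jar B | data) = (0.10285) / (0.1998) = 0.51475.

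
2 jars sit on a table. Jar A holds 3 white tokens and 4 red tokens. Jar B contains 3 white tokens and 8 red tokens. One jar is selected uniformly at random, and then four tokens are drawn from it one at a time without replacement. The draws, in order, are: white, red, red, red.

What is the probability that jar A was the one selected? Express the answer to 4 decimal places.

0.4024

The likelihood of the observed sequence under each hypothesis: P(data | jar A) = (3/7)(4/6)(3/5)(2/4) = 3/35; P(data | jar B) = (3/11)(8/10)(7/9)(6/8) = 7/55.
Multiplying each by its prior: 1/2 · 3/35 = 3/70, 1/2 · 7/55 = 7/110; summing to 41/385.
Hence P(jar A | data) = (3/70) / (41/385) = 33/82.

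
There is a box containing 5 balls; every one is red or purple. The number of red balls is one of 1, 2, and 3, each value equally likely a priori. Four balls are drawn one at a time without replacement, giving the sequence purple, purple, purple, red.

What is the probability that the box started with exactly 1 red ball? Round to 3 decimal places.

0.667

The likelihood of the observed sequence under each hypothesis: P(data | r = 1) = (4/5)(3/4)(2/3)(1/2) = 1/5; P(data | r = 2) = (3/5)(2/4)(1/3)(2/2) = 1/10; P(data | r = 3) = (2/5)(1/4)(0/3) = 0.
Multiplying each by its prior: 1/3 · 1/5 = 1/15, 1/3 · 1/10 = 1/30, 1/3 · 0 = 0; with total 1/10.
By Bayes' rule, P(r = 1 | data) = (1/15) / (1/10) = 2/3.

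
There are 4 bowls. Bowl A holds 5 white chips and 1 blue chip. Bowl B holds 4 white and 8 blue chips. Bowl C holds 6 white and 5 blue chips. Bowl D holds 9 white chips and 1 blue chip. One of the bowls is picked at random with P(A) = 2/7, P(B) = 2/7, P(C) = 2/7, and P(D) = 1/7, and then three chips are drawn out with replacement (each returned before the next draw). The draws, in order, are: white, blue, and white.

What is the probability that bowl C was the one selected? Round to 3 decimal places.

For each hypothesis, P(data | H) works out to: P(data | bowl A) = (5/6)(1/6)(5/6) = 0.11574; P(data | bowl B) = (4/12)(8/12)(4/12) = 0.074074; P(data | bowl C) = (6/11)(5/11)(6/11) = 0.13524; P(data | bowl D) = (9/10)(1/10)(9/10) = 0.081.
Multiplying each by its prior: 2/7 · 0.11574 = 0.033069, 2/7 · 0.074074 = 0.021164, 2/7 · 0.13524 = 0.038639, 1/7 · 0.081 = 0.011571; with total 0.10444.
Hence P(bowl C | data) = (0.038639) / (0.10444) = 0.36995.

0.370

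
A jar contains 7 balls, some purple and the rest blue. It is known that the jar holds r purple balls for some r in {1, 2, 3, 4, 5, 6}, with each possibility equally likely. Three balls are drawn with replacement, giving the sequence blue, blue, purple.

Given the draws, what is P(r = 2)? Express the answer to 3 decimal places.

Under each hypothesis, the probability of the observed sequence is: P(data | r = 1) = (6/7)(6/7)(1/7) = 0.10496; P(data | r = 2) = (5/7)(5/7)(2/7) = 0.14577; P(data | r = 3) = (4/7)(4/7)(3/7) = 0.13994; P(data | r = 4) = (3/7)(3/7)(4/7) = 0.10496; P(data | r = 5) = (2/7)(2/7)(5/7) = 0.058309; P(data | r = 6) = (1/7)(1/7)(6/7) = 0.017493.
Multiplying each by its prior: 1/6 · 0.10496 = 0.017493, 1/6 · 0.14577 = 0.024295, 1/6 · 0.13994 = 0.023324, 1/6 · 0.10496 = 0.017493, 1/6 · 0.058309 = 0.0097182, 1/6 · 0.017493 = 0.0029155; summing to 0.095238.
Therefore the posterior P(r = 2 | data) = (0.024295) / (0.095238) = 0.2551.

0.255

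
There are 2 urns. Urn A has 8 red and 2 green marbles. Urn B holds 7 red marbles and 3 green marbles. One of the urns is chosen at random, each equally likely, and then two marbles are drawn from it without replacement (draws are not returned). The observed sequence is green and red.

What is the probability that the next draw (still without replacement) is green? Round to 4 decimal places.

0.1959

The likelihood of the observed sequence under each hypothesis: P(data | urn A) = (2/10)(8/9) = 8/45; P(data | urn B) = (3/10)(7/9) = 7/30.
Multiplying each by its prior: 1/2 · 8/45 = 4/45, 1/2 · 7/30 = 7/60; with total 37/180.
Normalising, the posterior is P(urn A | data) = 16/37, P(urn B | data) = 21/37.
The predictive probability is P(green next | data) = (1/8)(16/37) + (1/4)(21/37) = 29/148.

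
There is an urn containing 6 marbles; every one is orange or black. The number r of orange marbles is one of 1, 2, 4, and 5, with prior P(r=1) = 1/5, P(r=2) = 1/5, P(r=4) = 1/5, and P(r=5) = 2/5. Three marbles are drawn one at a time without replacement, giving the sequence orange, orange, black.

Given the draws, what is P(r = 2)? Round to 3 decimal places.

The likelihood of the observed sequence under each hypothesis: P(data | r = 1) = (1/6)(0/5) = 0; P(data | r = 2) = (2/6)(1/5)(4/4) = 1/15; P(data | r = 4) = (4/6)(3/5)(2/4) = 1/5; P(data | r = 5) = (5/6)(4/5)(1/4) = 1/6.
Multiplying each by its prior: 1/5 · 0 = 0, 1/5 · 1/15 = 1/75, 1/5 · 1/5 = 1/25, 2/5 · 1/6 = 1/15; summing to 3/25.
Hence P(r = 2 | data) = (1/75) / (3/25) = 1/9.

0.111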